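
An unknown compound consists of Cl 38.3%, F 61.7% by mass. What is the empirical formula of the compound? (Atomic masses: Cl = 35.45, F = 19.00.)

Assume 100 g: 38.3 g Cl, 61.7 g F.
Cl: 38.3 g ÷ 35.45 g/mol = 1.08 mol
F: 61.7 g ÷ 19.00 g/mol = 3.247 mol
Divide by the smallest (1.08 mol Cl): Cl 1.000, F 3.006
≈ 1:3 → ClF3

ClF3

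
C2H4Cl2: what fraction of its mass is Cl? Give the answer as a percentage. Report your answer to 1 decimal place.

71.7%

Molar mass = 2(12.01) + 4(1.008) + 2(35.45) = 98.952 g/mol
Mass of Cl per mole = 2 × 35.45 = 70.900 g
% Cl = 70.900 / 98.952 × 100 = 71.7%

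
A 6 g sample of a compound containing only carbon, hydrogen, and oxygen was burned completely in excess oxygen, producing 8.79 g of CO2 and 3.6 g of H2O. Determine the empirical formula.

mol C = 8.79 / 44.01 = 0.1997; mass C = 0.1997 × 12.01 = 2.399 g
mol H = 2 × (3.6 / 18.02) = 0.3996; mass H = 0.3996 × 1.008 = 0.4028 g
mass O = 6 − (2.801) = 3.199 g → mol O = 0.1999
Divide by the smallest (0.1997 mol C): C 1.000, H 2.001, O 1.001
Ratio ≈ 1:2:1, so the empirical formula is CH2O

CH2O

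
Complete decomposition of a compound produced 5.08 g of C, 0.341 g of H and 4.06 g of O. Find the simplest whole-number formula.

C: 5.08 g ÷ 12.01 g/mol = 0.423 mol
H: 0.341 g ÷ 1.008 g/mol = 0.3383 mol
O: 4.06 g ÷ 16.00 g/mol = 0.2537 mol
Smallest is O at 0.2537 mol; normalising gives C 1.667, H 1.333, O 1.000
×3: C 5.00, H 4.00, O 3.00 → C5H4O3

C5H4O3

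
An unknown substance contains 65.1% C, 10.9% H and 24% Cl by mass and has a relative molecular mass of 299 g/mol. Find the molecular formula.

C16H32Cl2

Assume 100 g: 65.1 g C, 10.9 g H, 24 g Cl.
n(C) = 65.1/12.01 = 5.42, n(H) = 10.9/1.008 = 10.81, n(Cl) = 24/35.45 = 0.677
Smallest is Cl at 0.677 mol; normalising gives C 8.007, H 15.972, Cl 1.000
Ratio ≈ 8:16:1, so the empirical formula is C8H16Cl
Empirical-formula mass = 147.66 g/mol
n = 299 / 147.66 = 2.02 ≈ 2
Molecular formula = (C8H16Cl)×2 = C16H32Cl2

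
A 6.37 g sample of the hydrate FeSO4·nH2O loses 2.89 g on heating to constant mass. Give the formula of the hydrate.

Mass of anhydrous FeSO4 = 6.37 − 2.89 = 3.48 g
mol H2O = 2.89 / 18.02 = 0.1604
Molar mass of FeSO4 = 151.92 g/mol → mol FeSO4 = 3.48 / 151.92 = 0.02291
n = 0.1604 / 0.02291 = 7.00 ≈ 7 → FeSO4·7H2O

FeSO4·7H2O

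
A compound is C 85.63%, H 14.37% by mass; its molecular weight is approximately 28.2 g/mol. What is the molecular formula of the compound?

C2H4

Assume 100 g: 85.63 g C, 14.37 g H.
C: 85.63 g ÷ 12.01 g/mol = 7.13 mol
H: 14.37 g ÷ 1.008 g/mol = 14.26 mol
Divide by the smallest (7.13 mol C): C 1.000, H 1.999
Ratio ≈ 1:2, so the empirical formula is CH2
Empirical-formula mass = 14.03 g/mol
n = 28.2 / 14.03 = 2.01 ≈ 2
Molecular formula = (CH2)×2 = C2H4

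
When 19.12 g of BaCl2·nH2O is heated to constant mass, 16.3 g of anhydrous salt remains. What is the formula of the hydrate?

BaCl2·2H2O

Mass of water lost = 19.12 − 16.3 = 2.82 g → 2.82 / 18.02 = 0.1565 mol H2O
Molar mass of BaCl2 = 208.23 g/mol → mol BaCl2 = 16.3 / 208.23 = 0.07828
n = 0.1565 / 0.07828 = 2.00 ≈ 2 → BaCl2·2H2O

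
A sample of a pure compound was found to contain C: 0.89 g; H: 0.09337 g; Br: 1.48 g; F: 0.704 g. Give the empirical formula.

Moles — C: 0.89 / 12.01 = 0.0741 mol; H: 0.09337 / 1.008 = 0.09263 mol; Br: 1.48 / 79.90 = 0.01852 mol; F: 0.704 / 19.00 = 0.03705 mol
Smallest is Br at 0.01852 mol; normalising gives C 4.001, H 5.001, Br 1.000, F 2.000
→ C4H5BrF2

C4H5BrF2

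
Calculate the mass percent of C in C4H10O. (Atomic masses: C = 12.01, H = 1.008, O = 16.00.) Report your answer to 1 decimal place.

Molar mass = 4(12.01) + 10(1.008) + 1(16.00) = 74.120 g/mol
Mass of C per mole = 4 × 12.01 = 48.040 g
% C = 48.040 / 74.120 × 100 = 64.8%

64.8%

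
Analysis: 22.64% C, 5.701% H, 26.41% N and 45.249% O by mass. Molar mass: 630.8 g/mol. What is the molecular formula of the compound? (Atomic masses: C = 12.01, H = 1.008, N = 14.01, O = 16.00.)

Assume 100 g: 22.64 g C, 5.701 g H, 26.41 g N, 45.249 g O.
C: 22.64 g ÷ 12.01 g/mol = 1.885 mol
H: 5.701 g ÷ 1.008 g/mol = 5.656 mol
N: 26.41 g ÷ 14.01 g/mol = 1.885 mol
O: 45.249 g ÷ 16.00 g/mol = 2.828 mol
Smallest is N at 1.885 mol; normalising gives C 1.000, H 3.000, N 1.000, O 1.500
Multiply by 2: C 2.00, H 6.00, N 2.00, O 3.00 → C2H6N2O3
Empirical-formula mass = 106.09 g/mol
n = 630.8 / 106.09 = 5.95 ≈ 6
Molecular formula = (C2H6N2O3)×6 = C12H36N12O18

C12H36N12O18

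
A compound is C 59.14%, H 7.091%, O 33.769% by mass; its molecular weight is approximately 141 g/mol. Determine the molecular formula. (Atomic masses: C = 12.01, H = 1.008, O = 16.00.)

C7H10O3

Assume 100 g: 59.14 g C, 7.091 g H, 33.769 g O.
Moles — C: 59.14 / 12.01 = 4.924 mol; H: 7.091 / 1.008 = 7.035 mol; O: 33.769 / 16.00 = 2.111 mol
Divide by the smallest (2.111 mol O): C 2.333, H 3.333, O 1.000
×3: C 7.00, H 10.00, O 3.00 → C7H10O3
Empirical-formula mass = 142.15 g/mol
n = 141 / 142.15 = 0.99 ≈ 1
Molecular formula = empirical formula = C7H10O3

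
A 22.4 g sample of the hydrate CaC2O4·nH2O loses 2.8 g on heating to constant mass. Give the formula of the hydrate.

Mass of anhydrous CaC2O4 = 22.4 − 2.8 = 19.6 g
mol H2O = 2.8 / 18.02 = 0.1554
Molar mass of CaC2O4 = 128.10 g/mol → mol CaC2O4 = 19.6 / 128.10 = 0.153
n = 0.1554 / 0.153 = 1.02 ≈ 1 → CaC2O4·H2O

CaC2O4·H2O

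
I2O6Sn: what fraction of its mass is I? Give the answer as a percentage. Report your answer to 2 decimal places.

54.17%

Molar mass = 2(126.90) + 6(16.00) + 1(118.71) = 468.510 g/mol
Mass of I per mole = 2 × 126.90 = 253.800 g
% I = 253.800 / 468.510 × 100 = 54.17%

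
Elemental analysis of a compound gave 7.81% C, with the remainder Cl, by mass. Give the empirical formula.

CCl4

Assume 100 g: 7.81 g C, 92.19 g Cl.
Moles — C: 7.81 / 12.01 = 0.6503 mol; Cl: 92.19 / 35.45 = 2.601 mol
Divide by the smallest (0.6503 mol C): C 1.000, Cl 3.999
≈ 1:4 → CCl4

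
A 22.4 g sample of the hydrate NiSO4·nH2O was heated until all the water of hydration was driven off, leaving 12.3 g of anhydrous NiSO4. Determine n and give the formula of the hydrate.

NiSO4·7H2O

Mass of water lost = 22.4 − 12.3 = 10.1 g → 10.1 / 18.02 = 0.5605 mol H2O
Molar mass of NiSO4 = 154.76 g/mol → mol NiSO4 = 12.3 / 154.76 = 0.07948
n = 0.5605 / 0.07948 = 7.05 ≈ 7 → NiSO4·7H2O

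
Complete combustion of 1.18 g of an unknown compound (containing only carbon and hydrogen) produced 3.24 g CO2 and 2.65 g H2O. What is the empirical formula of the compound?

mol C = 3.24 / 44.01 = 0.07362; mass C = 0.07362 × 12.01 = 0.8842 g
mol H = 2 × (2.65 / 18.02) = 0.2941; mass H = 0.2941 × 1.008 = 0.2965 g
Divide by the smallest (0.07362 mol C): C 1.000, H 3.995
Ratio ≈ 1:4, so the empirical formula is CH4

CH4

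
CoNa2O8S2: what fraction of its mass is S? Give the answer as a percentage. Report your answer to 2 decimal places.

21.59%

Molar mass = 1(58.93) + 2(22.99) + 8(16.00) + 2(32.07) = 297.050 g/mol
Mass of S per mole = 2 × 32.07 = 64.140 g
% S = 64.140 / 297.050 × 100 = 21.59%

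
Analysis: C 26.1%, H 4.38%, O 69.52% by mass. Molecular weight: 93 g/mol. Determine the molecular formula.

Assume 100 g: 26.1 g C, 4.38 g H, 69.52 g O.
C: 26.1 g ÷ 12.01 g/mol = 2.173 mol
H: 4.38 g ÷ 1.008 g/mol = 4.345 mol
O: 69.52 g ÷ 16.00 g/mol = 4.345 mol
Ratios (÷ 2.173): C 1.000, H 1.999, O 1.999
→ CH2O2
Empirical-formula mass = 46.03 g/mol
n = 93 / 46.03 = 2.02 ≈ 2
Molecular formula = (CH2O2)×2 = C2H4O4

C2H4O4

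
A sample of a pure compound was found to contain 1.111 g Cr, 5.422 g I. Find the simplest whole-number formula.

CrI2

n(Cr) = 1.111/52.00 = 0.02137, n(I) = 5.422/126.90 = 0.04273
Ratios (÷ 0.02137): Cr 1.000, I 2.000
Ratio ≈ 1:2, so the empirical formula is CrI2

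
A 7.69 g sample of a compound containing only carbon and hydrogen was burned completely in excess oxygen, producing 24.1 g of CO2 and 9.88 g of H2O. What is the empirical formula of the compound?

CH2

mol C = 24.1 / 44.01 = 0.5476; mass C = 0.5476 × 12.01 = 6.577 g
mol H = 2 × (9.88 / 18.02) = 1.097; mass H = 1.097 × 1.008 = 1.105 g
Ratios (÷ 0.5476): C 1.000, H 2.002
→ CH2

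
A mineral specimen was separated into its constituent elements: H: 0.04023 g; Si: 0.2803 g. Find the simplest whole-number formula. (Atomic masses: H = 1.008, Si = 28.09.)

H4Si

n(H) = 0.04023/1.008 = 0.03991, n(Si) = 0.2803/28.09 = 0.009979
Divide by the smallest (0.009979 mol Si): H 4.000, Si 1.000
≈ 4:1 → H4Si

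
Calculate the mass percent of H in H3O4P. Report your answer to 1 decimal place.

Molar mass = 3(1.008) + 4(16.00) + 1(30.97) = 97.994 g/mol
Mass of H per mole = 3 × 1.008 = 3.024 g
% H = 3.024 / 97.994 × 100 = 3.1%

3.1%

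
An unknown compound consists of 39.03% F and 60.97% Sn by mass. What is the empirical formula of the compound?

F4Sn

Assume 100 g: 39.03 g F, 60.97 g Sn.
Moles — F: 39.03 / 19.00 = 2.054 mol; Sn: 60.97 / 118.71 = 0.5136 mol
Smallest is Sn at 0.5136 mol; normalising gives F 4.000, Sn 1.000
→ F4Sn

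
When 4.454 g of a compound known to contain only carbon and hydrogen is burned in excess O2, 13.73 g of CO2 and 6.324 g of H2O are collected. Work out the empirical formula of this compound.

mol C = 13.73 / 44.01 = 0.3120; mass C = 0.3120 × 12.01 = 3.747 g
mol H = 2 × (6.324 / 18.02) = 0.7019; mass H = 0.7019 × 1.008 = 0.7075 g
Divide by the smallest (0.312 mol C): C 1.000, H 2.250
Scaling by 4: C 4.00, H 9.00 → C4H9

C4H9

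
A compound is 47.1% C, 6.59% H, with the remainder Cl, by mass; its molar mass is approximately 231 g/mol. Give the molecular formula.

C9H15Cl3

Assume 100 g: 47.1 g C, 6.59 g H, 46.31 g Cl.
C: 47.1 g ÷ 12.01 g/mol = 3.922 mol
H: 6.59 g ÷ 1.008 g/mol = 6.538 mol
Cl: 46.31 g ÷ 35.45 g/mol = 1.306 mol
Ratios (÷ 1.306): C 3.002, H 5.005, Cl 1.000
≈ 3:5:1 → C3H5Cl
Empirical-formula mass = 76.52 g/mol
n = 231 / 76.52 = 3.02 ≈ 3
Molecular formula = (C3H5Cl)×3 = C9H15Cl3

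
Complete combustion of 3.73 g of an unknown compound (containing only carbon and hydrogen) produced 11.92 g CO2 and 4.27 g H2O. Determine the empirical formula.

mol C = 11.92 / 44.01 = 0.2708; mass C = 0.2708 × 12.01 = 3.253 g
mol H = 2 × (4.27 / 18.02) = 0.4739; mass H = 0.4739 × 1.008 = 0.4777 g
Ratios (÷ 0.2708): C 1.000, H 1.750
Scaling by 4: C 4.00, H 7.00 → C4H7

C4H7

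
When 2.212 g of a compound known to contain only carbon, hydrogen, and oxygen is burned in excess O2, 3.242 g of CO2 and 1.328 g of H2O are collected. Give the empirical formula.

mol C = 3.242 / 44.01 = 0.07367; mass C = 0.07367 × 12.01 = 0.8847 g
mol H = 2 × (1.328 / 18.02) = 0.1474; mass H = 0.1474 × 1.008 = 0.1486 g
mass O = 2.212 − (1.033) = 1.179 g → mol O = 0.07367
Divide by the smallest (0.07367 mol C): C 1.000, H 2.001, O 1.000
Ratio ≈ 1:2:1, so the empirical formula is CH2O

CH2O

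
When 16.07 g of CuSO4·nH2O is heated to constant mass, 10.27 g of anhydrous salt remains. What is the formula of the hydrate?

Mass of water lost = 16.07 − 10.27 = 5.8 g → 5.8 / 18.02 = 0.3219 mol H2O
Molar mass of CuSO4 = 159.62 g/mol → mol CuSO4 = 10.27 / 159.62 = 0.06434
n = 0.3219 / 0.06434 = 5.00 ≈ 5 → CuSO4·5H2O

CuSO4·5H2O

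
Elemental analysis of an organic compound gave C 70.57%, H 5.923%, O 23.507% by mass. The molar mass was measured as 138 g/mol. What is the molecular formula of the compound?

Assume 100 g: 70.57 g C, 5.923 g H, 23.507 g O.
C: 70.57 g ÷ 12.01 g/mol = 5.876 mol
H: 5.923 g ÷ 1.008 g/mol = 5.876 mol
O: 23.507 g ÷ 16.00 g/mol = 1.469 mol
Ratios (÷ 1.469): C 3.999, H 3.999, O 1.000
Ratio ≈ 4:4:1, so the empirical formula is C4H4O
Empirical-formula mass = 68.07 g/mol
n = 138 / 68.07 = 2.03 ≈ 2
Molecular formula = (C4H4O)×2 = C8H8O2

C8H8O2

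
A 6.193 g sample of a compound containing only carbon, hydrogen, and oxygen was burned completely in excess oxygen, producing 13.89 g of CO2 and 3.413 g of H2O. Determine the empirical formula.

mol C = 13.89 / 44.01 = 0.3156; mass C = 0.3156 × 12.01 = 3.790 g
mol H = 2 × (3.413 / 18.02) = 0.3788; mass H = 0.3788 × 1.008 = 0.3818 g
mass O = 6.193 − (4.172) = 2.021 g → mol O = 0.1263
Divide by the smallest (0.1263 mol O): C 2.499, H 2.999, O 1.000
×2: C 5.00, H 6.00, O 2.00 → C5H6O2

C5H6O2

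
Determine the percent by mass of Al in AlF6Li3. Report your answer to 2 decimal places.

Molar mass = 1(26.98) + 6(19.00) + 3(6.94) = 161.800 g/mol
Mass of Al per mole = 1 × 26.98 = 26.980 g
% Al = 26.980 / 161.800 × 100 = 16.67%

16.67%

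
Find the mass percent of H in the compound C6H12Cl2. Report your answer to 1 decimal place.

7.8%

Molar mass = 6(12.01) + 12(1.008) + 2(35.45) = 155.056 g/mol
Mass of H per mole = 12 × 1.008 = 12.096 g
% H = 12.096 / 155.056 × 100 = 7.8%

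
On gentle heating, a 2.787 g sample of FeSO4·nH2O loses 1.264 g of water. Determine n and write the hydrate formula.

FeSO4·7H2O

Mass of anhydrous FeSO4 = 2.787 − 1.264 = 1.523 g
mol H2O = 1.264 / 18.02 = 0.07014
Molar mass of FeSO4 = 151.92 g/mol → mol FeSO4 = 1.523 / 151.92 = 0.01003
n = 0.07014 / 0.01003 = 7.00 ≈ 7 → FeSO4·7H2O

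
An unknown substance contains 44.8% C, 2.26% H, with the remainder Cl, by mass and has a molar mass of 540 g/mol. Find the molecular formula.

C20H12Cl8

Assume 100 g: 44.8 g C, 2.26 g H, 52.94 g Cl.
n(C) = 44.8/12.01 = 3.73, n(H) = 2.26/1.008 = 2.242, n(Cl) = 52.94/35.45 = 1.493
Smallest is Cl at 1.493 mol; normalising gives C 2.498, H 1.501, Cl 1.000
Multiply by 2: C 5.00, H 3.00, Cl 2.00 → C5H3Cl2
Empirical-formula mass = 133.97 g/mol
n = 540 / 133.97 = 4.03 ≈ 4
Molecular formula = (C5H3Cl2)×4 = C20H12Cl8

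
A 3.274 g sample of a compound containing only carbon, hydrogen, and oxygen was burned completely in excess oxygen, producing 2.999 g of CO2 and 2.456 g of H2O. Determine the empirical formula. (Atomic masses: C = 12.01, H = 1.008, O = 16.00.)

CH4O2

mol C = 2.999 / 44.01 = 0.06814; mass C = 0.06814 × 12.01 = 0.8184 g
mol H = 2 × (2.456 / 18.02) = 0.2726; mass H = 0.2726 × 1.008 = 0.2748 g
mass O = 3.274 − (1.093) = 2.181 g → mol O = 0.1363
Ratios (÷ 0.06814): C 1.000, H 4.000, O 2.000
→ CH4O2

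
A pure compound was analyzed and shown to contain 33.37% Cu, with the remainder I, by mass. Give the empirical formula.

Assume 100 g: 33.37 g Cu, 66.63 g I.
Moles — Cu: 33.37 / 63.55 = 0.5251 mol; I: 66.63 / 126.90 = 0.5251 mol
Smallest is I at 0.5251 mol; normalising gives Cu 1.000, I 1.000
≈ 1:1 → CuI

CuI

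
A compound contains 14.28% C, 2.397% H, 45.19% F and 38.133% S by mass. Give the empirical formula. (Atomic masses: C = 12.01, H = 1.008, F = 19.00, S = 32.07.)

CH2F2S

Assume 100 g: 14.28 g C, 2.397 g H, 45.19 g F, 38.133 g S.
Moles — C: 14.28 / 12.01 = 1.189 mol; H: 2.397 / 1.008 = 2.378 mol; F: 45.19 / 19.00 = 2.378 mol; S: 38.133 / 32.07 = 1.189 mol
Divide by the smallest (1.189 mol C): C 1.000, H 2.000, F 2.000, S 1.000
≈ 1:2:2:1 → CH2F2S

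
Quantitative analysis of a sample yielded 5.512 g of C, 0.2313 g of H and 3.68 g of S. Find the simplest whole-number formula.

C4H2S

Moles — C: 5.512 / 12.01 = 0.459 mol; H: 0.2313 / 1.008 = 0.2295 mol; S: 3.68 / 32.07 = 0.1147 mol
Smallest is S at 0.1147 mol; normalising gives C 4.000, H 2.000, S 1.000
≈ 4:2:1 → C4H2S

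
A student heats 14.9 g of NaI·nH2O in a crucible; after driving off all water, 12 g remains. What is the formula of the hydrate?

Mass of water lost = 14.9 − 12 = 2.9 g → 2.9 / 18.02 = 0.1609 mol H2O
Molar mass of NaI = 149.89 g/mol → mol NaI = 12 / 149.89 = 0.08006
n = 0.1609 / 0.08006 = 2.01 ≈ 2 → NaI·2H2O

NaI·2H2O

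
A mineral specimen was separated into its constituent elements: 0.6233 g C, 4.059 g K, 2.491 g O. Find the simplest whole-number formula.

n(C) = 0.6233/12.01 = 0.0519, n(K) = 4.059/39.10 = 0.1038, n(O) = 2.491/16.00 = 0.1557
Divide by the smallest (0.0519 mol C): C 1.000, K 2.000, O 3.000
→ CK2O3

CK2O3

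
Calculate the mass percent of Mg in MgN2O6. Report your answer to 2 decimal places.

16.39%

Molar mass = 1(24.31) + 2(14.01) + 6(16.00) = 148.330 g/mol
Mass of Mg per mole = 1 × 24.31 = 24.310 g
% Mg = 24.310 / 148.330 × 100 = 16.39%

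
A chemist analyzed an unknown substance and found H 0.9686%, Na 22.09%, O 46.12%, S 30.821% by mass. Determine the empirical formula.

HNaO3S

Assume 100 g: 0.9686 g H, 22.09 g Na, 46.12 g O, 30.821 g S.
H: 0.9686 g ÷ 1.008 g/mol = 0.9609 mol
Na: 22.09 g ÷ 22.99 g/mol = 0.9609 mol
O: 46.12 g ÷ 16.00 g/mol = 2.882 mol
S: 30.821 g ÷ 32.07 g/mol = 0.9611 mol
Ratios (÷ 0.9609): H 1.000, Na 1.000, O 3.000, S 1.000
→ HNaO3S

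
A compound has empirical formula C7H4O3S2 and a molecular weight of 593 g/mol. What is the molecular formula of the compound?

C21H12O9S6

Empirical-formula mass = 200.24 g/mol
n = 593 / 200.24 = 2.96 ≈ 3
Molecular formula = (C7H4O3S2)3 = C21H12O9S6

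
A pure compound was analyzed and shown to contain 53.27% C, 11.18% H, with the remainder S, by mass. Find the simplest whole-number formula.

C4H10S

Assume 100 g: 53.27 g C, 11.18 g H, 35.55 g S.
C: 53.27 g ÷ 12.01 g/mol = 4.435 mol
H: 11.18 g ÷ 1.008 g/mol = 11.09 mol
S: 35.55 g ÷ 32.07 g/mol = 1.109 mol
Smallest is S at 1.109 mol; normalising gives C 4.001, H 10.006, S 1.000
→ C4H10S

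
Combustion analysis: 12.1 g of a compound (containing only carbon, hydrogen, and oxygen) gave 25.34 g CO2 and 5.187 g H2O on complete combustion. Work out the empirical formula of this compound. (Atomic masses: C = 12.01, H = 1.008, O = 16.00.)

C2H2O

mol C = 25.34 / 44.01 = 0.5758; mass C = 0.5758 × 12.01 = 6.915 g
mol H = 2 × (5.187 / 18.02) = 0.5757; mass H = 0.5757 × 1.008 = 0.5803 g
mass O = 12.1 − (7.495) = 4.605 g → mol O = 0.2878
Divide by the smallest (0.2878 mol O): C 2.001, H 2.000, O 1.000
≈ 2:2:1 → C2H2O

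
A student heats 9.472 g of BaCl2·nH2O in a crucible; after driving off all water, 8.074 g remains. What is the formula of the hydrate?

BaCl2·2H2O

Mass of water lost = 9.472 − 8.074 = 1.398 g → 1.398 / 18.02 = 0.07758 mol H2O
Molar mass of BaCl2 = 208.23 g/mol → mol BaCl2 = 8.074 / 208.23 = 0.03877
n = 0.07758 / 0.03877 = 2.00 ≈ 2 → BaCl2·2H2O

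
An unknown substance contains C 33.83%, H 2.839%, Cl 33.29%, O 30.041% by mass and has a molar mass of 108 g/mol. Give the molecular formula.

Assume 100 g: 33.83 g C, 2.839 g H, 33.29 g Cl, 30.041 g O.
C: 33.83 g ÷ 12.01 g/mol = 2.817 mol
H: 2.839 g ÷ 1.008 g/mol = 2.816 mol
Cl: 33.29 g ÷ 35.45 g/mol = 0.9391 mol
O: 30.041 g ÷ 16.00 g/mol = 1.878 mol
Smallest is Cl at 0.9391 mol; normalising gives C 3.000, H 2.999, Cl 1.000, O 1.999
→ C3H3ClO2
Empirical-formula mass = 106.50 g/mol
n = 108 / 106.50 = 1.01 ≈ 1
Molecular formula = empirical formula = C3H3ClO2

C3H3ClO2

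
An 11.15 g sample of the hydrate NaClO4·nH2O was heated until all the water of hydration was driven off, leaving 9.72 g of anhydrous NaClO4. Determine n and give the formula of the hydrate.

Mass of water lost = 11.15 − 9.72 = 1.43 g → 1.43 / 18.02 = 0.07936 mol H2O
Molar mass of NaClO4 = 122.44 g/mol → mol NaClO4 = 9.72 / 122.44 = 0.07939
n = 0.07936 / 0.07939 = 1.00 ≈ 1 → NaClO4·H2O

NaClO4·H2O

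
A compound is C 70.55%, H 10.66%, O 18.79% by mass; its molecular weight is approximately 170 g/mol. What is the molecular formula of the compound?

C10H18O2

Assume 100 g: 70.55 g C, 10.66 g H, 18.79 g O.
Moles — C: 70.55 / 12.01 = 5.874 mol; H: 10.66 / 1.008 = 10.58 mol; O: 18.79 / 16.00 = 1.174 mol
Divide by the smallest (1.174 mol O): C 5.002, H 9.005, O 1.000
≈ 5:9:1 → C5H9O
Empirical-formula mass = 85.12 g/mol
n = 170 / 85.12 = 2.00 ≈ 2
Molecular formula = (C5H9O)×2 = C10H18O2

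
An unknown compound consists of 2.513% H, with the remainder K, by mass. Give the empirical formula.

Assume 100 g: 2.513 g H, 97.487 g K.
Moles — H: 2.513 / 1.008 = 2.493 mol; K: 97.487 / 39.10 = 2.493 mol
Divide by the smallest (2.493 mol H): H 1.000, K 1.000
→ HK

HK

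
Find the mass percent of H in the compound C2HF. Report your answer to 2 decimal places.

2.29%

Molar mass = 2(12.01) + 1(1.008) + 1(19.00) = 44.028 g/mol
Mass of H per mole = 1 × 1.008 = 1.008 g
% H = 1.008 / 44.028 × 100 = 2.29%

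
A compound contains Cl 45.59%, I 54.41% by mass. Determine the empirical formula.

Assume 100 g: 45.59 g Cl, 54.41 g I.
Cl: 45.59 g ÷ 35.45 g/mol = 1.286 mol
I: 54.41 g ÷ 126.90 g/mol = 0.4288 mol
Ratios (÷ 0.4288): Cl 2.999, I 1.000
≈ 3:1 → Cl3I

Cl3I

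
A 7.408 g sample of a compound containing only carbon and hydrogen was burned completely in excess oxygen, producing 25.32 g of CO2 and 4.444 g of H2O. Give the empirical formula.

mol C = 25.32 / 44.01 = 0.5753; mass C = 0.5753 × 12.01 = 6.910 g
mol H = 2 × (4.444 / 18.02) = 0.4932; mass H = 0.4932 × 1.008 = 0.4972 g
Smallest is H at 0.4932 mol; normalising gives C 1.166, H 1.000
Scaling by 6: C 7.00, H 6.00 → C7H6

C7H6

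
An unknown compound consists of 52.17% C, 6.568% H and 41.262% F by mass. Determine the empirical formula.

C2H3F

Assume 100 g: 52.17 g C, 6.568 g H, 41.262 g F.
n(C) = 52.17/12.01 = 4.344, n(H) = 6.568/1.008 = 6.516, n(F) = 41.262/19.00 = 2.172
Ratios (÷ 2.172): C 2.000, H 3.000, F 1.000
≈ 2:3:1 → C2H3F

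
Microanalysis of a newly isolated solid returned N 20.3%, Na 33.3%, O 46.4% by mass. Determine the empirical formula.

Assume 100 g: 20.3 g N, 33.3 g Na, 46.4 g O.
Moles — N: 20.3 / 14.01 = 1.449 mol; Na: 33.3 / 22.99 = 1.448 mol; O: 46.4 / 16.00 = 2.9 mol
Divide by the smallest (1.448 mol Na): N 1.000, Na 1.000, O 2.002
→ NNaO2

NNaO2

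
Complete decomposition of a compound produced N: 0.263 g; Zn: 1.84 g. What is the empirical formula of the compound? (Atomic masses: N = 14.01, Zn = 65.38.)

N2Zn3

n(N) = 0.263/14.01 = 0.01877, n(Zn) = 1.84/65.38 = 0.02814
Smallest is N at 0.01877 mol; normalising gives N 1.000, Zn 1.499
Multiply by 2: N 2.00, Zn 3.00 → N2Zn3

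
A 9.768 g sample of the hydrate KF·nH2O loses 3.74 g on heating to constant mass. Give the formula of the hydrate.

KF·2H2O

Mass of anhydrous KF = 9.768 − 3.74 = 6.028 g
mol H2O = 3.74 / 18.02 = 0.2075
Molar mass of KF = 58.10 g/mol → mol KF = 6.028 / 58.10 = 0.1038
n = 0.2075 / 0.1038 = 2.00 ≈ 2 → KF·2H2O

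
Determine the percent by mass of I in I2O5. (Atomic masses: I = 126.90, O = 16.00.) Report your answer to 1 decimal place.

Molar mass = 2(126.90) + 5(16.00) = 333.800 g/mol
Mass of I per mole = 2 × 126.90 = 253.800 g
% I = 253.800 / 333.800 × 100 = 76.0%

76.0%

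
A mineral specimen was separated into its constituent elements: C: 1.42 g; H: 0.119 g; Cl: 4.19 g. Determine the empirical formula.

C: 1.42 g ÷ 12.01 g/mol = 0.1182 mol
H: 0.119 g ÷ 1.008 g/mol = 0.1181 mol
Cl: 4.19 g ÷ 35.45 g/mol = 0.1182 mol
Ratios (÷ 0.1181): C 1.002, H 1.000, Cl 1.001
Ratio ≈ 1:1:1, so the empirical formula is CHCl

CHCl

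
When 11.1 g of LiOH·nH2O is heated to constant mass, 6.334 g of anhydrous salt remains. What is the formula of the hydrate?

Mass of water lost = 11.1 − 6.334 = 4.766 g → 4.766 / 18.02 = 0.2645 mol H2O
Molar mass of LiOH = 23.95 g/mol → mol LiOH = 6.334 / 23.95 = 0.2645
n = 0.2645 / 0.2645 = 1.00 ≈ 1 → LiOH·H2O

LiOH·H2O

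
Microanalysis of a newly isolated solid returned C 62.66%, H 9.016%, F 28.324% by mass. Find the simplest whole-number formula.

Assume 100 g: 62.66 g C, 9.016 g H, 28.324 g F.
Moles — C: 62.66 / 12.01 = 5.217 mol; H: 9.016 / 1.008 = 8.944 mol; F: 28.324 / 19.00 = 1.491 mol
Divide by the smallest (1.491 mol F): C 3.500, H 6.000, F 1.000
×2: C 7.00, H 12.00, F 2.00 → C7H12F2

C7H12F2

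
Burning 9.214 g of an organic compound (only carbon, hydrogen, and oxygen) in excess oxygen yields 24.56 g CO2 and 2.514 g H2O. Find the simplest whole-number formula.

mol C = 24.56 / 44.01 = 0.5581; mass C = 0.5581 × 12.01 = 6.702 g
mol H = 2 × (2.514 / 18.02) = 0.2790; mass H = 0.2790 × 1.008 = 0.2813 g
mass O = 9.214 − (6.983) = 2.231 g → mol O = 0.1394
Divide by the smallest (0.1394 mol O): C 4.003, H 2.002, O 1.000
≈ 4:2:1 → C4H2O

C4H2O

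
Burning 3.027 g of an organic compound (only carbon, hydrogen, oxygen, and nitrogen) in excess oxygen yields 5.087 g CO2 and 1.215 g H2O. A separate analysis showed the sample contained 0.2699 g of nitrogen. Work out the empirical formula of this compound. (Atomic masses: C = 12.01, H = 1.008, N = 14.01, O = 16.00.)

mol C = 5.087 / 44.01 = 0.1156; mass C = 0.1156 × 12.01 = 1.388 g
mol H = 2 × (1.215 / 18.02) = 0.1349; mass H = 0.1349 × 1.008 = 0.1359 g
mol N = 0.2699 / 14.01 = 0.01926
mass O = 3.027 − (1.794) = 1.233 g → mol O = 0.07706
Ratios (÷ 0.01926): C 6.000, H 7.000, N 1.000, O 4.000
→ C6H7NO4

C6H7NO4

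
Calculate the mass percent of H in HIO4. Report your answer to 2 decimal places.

Molar mass = 1(1.008) + 1(126.90) + 4(16.00) = 191.908 g/mol
Mass of H per mole = 1 × 1.008 = 1.008 g
% H = 1.008 / 191.908 × 100 = 0.53%

0.53%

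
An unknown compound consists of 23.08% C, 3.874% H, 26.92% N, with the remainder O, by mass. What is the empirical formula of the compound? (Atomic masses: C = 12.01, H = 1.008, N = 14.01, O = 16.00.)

Assume 100 g: 23.08 g C, 3.874 g H, 26.92 g N, 46.126 g O.
C: 23.08 g ÷ 12.01 g/mol = 1.922 mol
H: 3.874 g ÷ 1.008 g/mol = 3.843 mol
N: 26.92 g ÷ 14.01 g/mol = 1.921 mol
O: 46.126 g ÷ 16.00 g/mol = 2.883 mol
Smallest is N at 1.921 mol; normalising gives C 1.000, H 2.000, N 1.000, O 1.500
Scaling by 2: C 2.00, H 4.00, N 2.00, O 3.00 → C2H4N2O3

C2H4N2O3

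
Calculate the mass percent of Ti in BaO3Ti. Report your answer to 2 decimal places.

Molar mass = 1(137.33) + 3(16.00) + 1(47.87) = 233.200 g/mol
Mass of Ti per mole = 1 × 47.87 = 47.870 g
% Ti = 47.870 / 233.200 × 100 = 20.53%

20.53%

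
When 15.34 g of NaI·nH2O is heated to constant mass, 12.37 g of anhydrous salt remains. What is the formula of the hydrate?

Mass of water lost = 15.34 − 12.37 = 2.97 g → 2.97 / 18.02 = 0.1648 mol H2O
Molar mass of NaI = 149.89 g/mol → mol NaI = 12.37 / 149.89 = 0.08253
n = 0.1648 / 0.08253 = 2.00 ≈ 2 → NaI·2H2O

NaI·2H2O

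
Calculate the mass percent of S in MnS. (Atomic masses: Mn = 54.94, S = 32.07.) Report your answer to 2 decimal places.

Molar mass = 1(54.94) + 1(32.07) = 87.010 g/mol
Mass of S per mole = 1 × 32.07 = 32.070 g
% S = 32.070 / 87.010 × 100 = 36.86%

36.86%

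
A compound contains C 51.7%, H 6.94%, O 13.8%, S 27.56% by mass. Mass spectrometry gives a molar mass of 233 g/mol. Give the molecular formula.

Assume 100 g: 51.7 g C, 6.94 g H, 13.8 g O, 27.56 g S.
n(C) = 51.7/12.01 = 4.305, n(H) = 6.94/1.008 = 6.885, n(O) = 13.8/16.00 = 0.8625, n(S) = 27.56/32.07 = 0.8594
Divide by the smallest (0.8594 mol S): C 5.009, H 8.012, O 1.004, S 1.000
→ C5H8OS
Empirical-formula mass = 116.18 g/mol
n = 233 / 116.18 = 2.01 ≈ 2
Molecular formula = (C5H8OS)×2 = C10H16O2S2

C10H16O2S2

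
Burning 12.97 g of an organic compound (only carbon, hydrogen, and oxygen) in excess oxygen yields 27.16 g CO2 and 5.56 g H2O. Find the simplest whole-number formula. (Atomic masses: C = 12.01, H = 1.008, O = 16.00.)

C2H2O

mol C = 27.16 / 44.01 = 0.6171; mass C = 0.6171 × 12.01 = 7.412 g
mol H = 2 × (5.56 / 18.02) = 0.6171; mass H = 0.6171 × 1.008 = 0.6220 g
mass O = 12.97 − (8.034) = 4.936 g → mol O = 0.3085
Ratios (÷ 0.3085): C 2.000, H 2.000, O 1.000
→ C2H2O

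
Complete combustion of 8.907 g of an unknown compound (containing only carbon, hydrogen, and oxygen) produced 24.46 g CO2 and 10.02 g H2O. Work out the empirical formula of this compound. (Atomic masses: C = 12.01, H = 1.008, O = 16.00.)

C8H16O

mol C = 24.46 / 44.01 = 0.5558; mass C = 0.5558 × 12.01 = 6.675 g
mol H = 2 × (10.02 / 18.02) = 1.112; mass H = 1.112 × 1.008 = 1.121 g
mass O = 8.907 − (7.796) = 1.111 g → mol O = 0.06944
Ratios (÷ 0.06944): C 8.004, H 16.015, O 1.000
Ratio ≈ 8:16:1, so the empirical formula is C8H16O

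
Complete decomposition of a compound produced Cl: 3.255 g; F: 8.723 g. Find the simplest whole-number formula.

ClF5

n(Cl) = 3.255/35.45 = 0.09182, n(F) = 8.723/19.00 = 0.4591
Divide by the smallest (0.09182 mol Cl): Cl 1.000, F 5.000
≈ 1:5 → ClF5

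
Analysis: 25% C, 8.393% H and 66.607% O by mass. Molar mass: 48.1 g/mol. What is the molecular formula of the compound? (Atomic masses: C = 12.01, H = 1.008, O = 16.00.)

Assume 100 g: 25 g C, 8.393 g H, 66.607 g O.
C: 25 g ÷ 12.01 g/mol = 2.082 mol
H: 8.393 g ÷ 1.008 g/mol = 8.326 mol
O: 66.607 g ÷ 16.00 g/mol = 4.163 mol
Ratios (÷ 2.082): C 1.000, H 4.000, O 2.000
Ratio ≈ 1:4:2, so the empirical formula is CH4O2
Empirical-formula mass = 48.04 g/mol
n = 48.1 / 48.04 = 1.00 ≈ 1
Molecular formula = empirical formula = CH4O2

CH4O2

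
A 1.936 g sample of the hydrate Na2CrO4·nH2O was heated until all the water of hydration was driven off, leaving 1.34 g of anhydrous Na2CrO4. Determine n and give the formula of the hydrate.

Mass of water lost = 1.936 − 1.34 = 0.596 g → 0.596 / 18.02 = 0.03307 mol H2O
Molar mass of Na2CrO4 = 161.98 g/mol → mol Na2CrO4 = 1.34 / 161.98 = 0.008273
n = 0.03307 / 0.008273 = 4.00 ≈ 4 → Na2CrO4·4H2O

Na2CrO4·4H2O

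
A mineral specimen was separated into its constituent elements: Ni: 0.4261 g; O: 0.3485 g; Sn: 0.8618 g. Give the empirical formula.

Moles — Ni: 0.4261 / 58.69 = 0.00726 mol; O: 0.3485 / 16.00 = 0.02178 mol; Sn: 0.8618 / 118.71 = 0.00726 mol
Divide by the smallest (0.00726 mol Sn): Ni 1.000, O 3.000, Sn 1.000
→ NiO3Sn

NiO3Sn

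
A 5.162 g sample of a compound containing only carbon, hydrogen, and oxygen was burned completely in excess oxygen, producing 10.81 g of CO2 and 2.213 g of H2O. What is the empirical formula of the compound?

C2H2O

mol C = 10.81 / 44.01 = 0.2456; mass C = 0.2456 × 12.01 = 2.950 g
mol H = 2 × (2.213 / 18.02) = 0.2456; mass H = 0.2456 × 1.008 = 0.2476 g
mass O = 5.162 − (3.198) = 1.964 g → mol O = 0.1228
Divide by the smallest (0.1228 mol O): C 2.001, H 2.000, O 1.000
≈ 2:2:1 → C2H2O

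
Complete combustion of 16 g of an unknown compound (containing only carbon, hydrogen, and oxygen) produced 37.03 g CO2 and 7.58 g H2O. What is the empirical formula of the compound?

mol C = 37.03 / 44.01 = 0.8414; mass C = 0.8414 × 12.01 = 10.11 g
mol H = 2 × (7.58 / 18.02) = 0.8413; mass H = 0.8413 × 1.008 = 0.8480 g
mass O = 16 − (10.95) = 5.047 g → mol O = 0.3154
Ratios (÷ 0.3154): C 2.668, H 2.667, O 1.000
Scaling by 3: C 8.00, H 8.00, O 3.00 → C8H8O3

C8H8O3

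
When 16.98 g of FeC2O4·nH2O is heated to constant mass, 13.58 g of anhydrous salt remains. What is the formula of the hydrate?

FeC2O4·2H2O

Mass of water lost = 16.98 − 13.58 = 3.4 g → 3.4 / 18.02 = 0.1887 mol H2O
Molar mass of FeC2O4 = 143.87 g/mol → mol FeC2O4 = 13.58 / 143.87 = 0.09439
n = 0.1887 / 0.09439 = 2.00 ≈ 2 → FeC2O4·2H2O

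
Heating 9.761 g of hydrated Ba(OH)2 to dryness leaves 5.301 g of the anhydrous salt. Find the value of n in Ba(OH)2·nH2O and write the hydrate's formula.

Mass of water lost = 9.761 − 5.301 = 4.46 g → 4.46 / 18.02 = 0.2475 mol H2O
Molar mass of Ba(OH)2 = 171.35 g/mol → mol Ba(OH)2 = 5.301 / 171.35 = 0.03094
n = 0.2475 / 0.03094 = 8.00 ≈ 8 → Ba(OH)2·8H2O

Ba(OH)2·8H2O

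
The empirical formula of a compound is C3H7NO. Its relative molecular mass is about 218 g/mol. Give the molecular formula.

C9H21N3O3

Empirical-formula mass = 73.10 g/mol
n = 218 / 73.10 = 2.98 ≈ 3
Molecular formula = (C3H7NO)3 = C9H21N3O3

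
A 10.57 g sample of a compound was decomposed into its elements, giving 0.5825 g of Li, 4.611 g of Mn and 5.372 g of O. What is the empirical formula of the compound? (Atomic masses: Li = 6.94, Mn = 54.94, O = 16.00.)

LiMnO4

n(Li) = 0.5825/6.94 = 0.08393, n(Mn) = 4.611/54.94 = 0.08393, n(O) = 5.372/16.00 = 0.3357
Smallest is Mn at 0.08393 mol; normalising gives Li 1.000, Mn 1.000, O 4.000
→ LiMnO4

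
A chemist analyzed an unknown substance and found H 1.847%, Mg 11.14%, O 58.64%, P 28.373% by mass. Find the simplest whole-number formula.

H4MgO8P2

Assume 100 g: 1.847 g H, 11.14 g Mg, 58.64 g O, 28.373 g P.
Moles — H: 1.847 / 1.008 = 1.832 mol; Mg: 11.14 / 24.31 = 0.4582 mol; O: 58.64 / 16.00 = 3.665 mol; P: 28.373 / 30.97 = 0.9161 mol
Smallest is Mg at 0.4582 mol; normalising gives H 3.999, Mg 1.000, O 7.998, P 1.999
≈ 4:1:8:2 → H4MgO8P2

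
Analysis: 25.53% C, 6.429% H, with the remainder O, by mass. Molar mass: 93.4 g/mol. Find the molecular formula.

C2H6O4

Assume 100 g: 25.53 g C, 6.429 g H, 68.041 g O.
Moles — C: 25.53 / 12.01 = 2.126 mol; H: 6.429 / 1.008 = 6.378 mol; O: 68.041 / 16.00 = 4.253 mol
Ratios (÷ 2.126): C 1.000, H 3.000, O 2.001
≈ 1:3:2 → CH3O2
Empirical-formula mass = 47.03 g/mol
n = 93.4 / 47.03 = 1.99 ≈ 2
Molecular formula = (CH3O2)×2 = C2H6O4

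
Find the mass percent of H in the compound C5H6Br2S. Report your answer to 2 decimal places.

2.34%

Molar mass = 5(12.01) + 6(1.008) + 2(79.90) + 1(32.07) = 257.968 g/mol
Mass of H per mole = 6 × 1.008 = 6.048 g
% H = 6.048 / 257.968 × 100 = 2.34%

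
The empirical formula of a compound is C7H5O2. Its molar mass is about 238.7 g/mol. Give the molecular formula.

C14H10O4

Empirical-formula mass = 121.11 g/mol
n = 238.7 / 121.11 = 1.97 ≈ 2
Molecular formula = (C7H5O2)2 = C14H10O4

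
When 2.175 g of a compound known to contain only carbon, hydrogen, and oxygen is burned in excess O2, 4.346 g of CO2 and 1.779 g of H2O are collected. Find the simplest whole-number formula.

C2H4O

mol C = 4.346 / 44.01 = 0.09875; mass C = 0.09875 × 12.01 = 1.186 g
mol H = 2 × (1.779 / 18.02) = 0.1974; mass H = 0.1974 × 1.008 = 0.1990 g
mass O = 2.175 − (1.385) = 0.7900 g → mol O = 0.04937
Divide by the smallest (0.04937 mol O): C 2.000, H 3.999, O 1.000
Ratio ≈ 2:4:1, so the empirical formula is C2H4O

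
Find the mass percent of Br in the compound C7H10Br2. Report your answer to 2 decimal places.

62.93%

Molar mass = 7(12.01) + 10(1.008) + 2(79.90) = 253.950 g/mol
Mass of Br per mole = 2 × 79.90 = 159.800 g
% Br = 159.800 / 253.950 × 100 = 62.93%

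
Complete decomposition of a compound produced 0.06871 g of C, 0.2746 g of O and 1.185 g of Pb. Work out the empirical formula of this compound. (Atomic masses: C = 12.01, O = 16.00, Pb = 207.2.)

Moles — C: 0.06871 / 12.01 = 0.005721 mol; O: 0.2746 / 16.00 = 0.01716 mol; Pb: 1.185 / 207.2 = 0.005719 mol
Ratios (÷ 0.005719): C 1.000, O 3.001, Pb 1.000
≈ 1:3:1 → CO3Pb

CO3Pb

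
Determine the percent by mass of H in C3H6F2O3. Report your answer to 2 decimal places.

Molar mass = 3(12.01) + 6(1.008) + 2(19.00) + 3(16.00) = 128.078 g/mol
Mass of H per mole = 6 × 1.008 = 6.048 g
% H = 6.048 / 128.078 × 100 = 4.72%

4.72%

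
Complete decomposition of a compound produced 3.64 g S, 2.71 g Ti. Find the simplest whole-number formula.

n(S) = 3.64/32.07 = 0.1135, n(Ti) = 2.71/47.87 = 0.05661
Smallest is Ti at 0.05661 mol; normalising gives S 2.005, Ti 1.000
Ratio ≈ 2:1, so the empirical formula is S2Ti

S2Ti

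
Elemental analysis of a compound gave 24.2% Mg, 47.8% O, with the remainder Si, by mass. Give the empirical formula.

Assume 100 g: 24.2 g Mg, 47.8 g O, 28 g Si.
n(Mg) = 24.2/24.31 = 0.9955, n(O) = 47.8/16.00 = 2.987, n(Si) = 28/28.09 = 0.9968
Divide by the smallest (0.9955 mol Mg): Mg 1.000, O 3.001, Si 1.001
→ MgO3Si

MgO3Si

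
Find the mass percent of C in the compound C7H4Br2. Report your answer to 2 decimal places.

Molar mass = 7(12.01) + 4(1.008) + 2(79.90) = 247.902 g/mol
Mass of C per mole = 7 × 12.01 = 84.070 g
% C = 84.070 / 247.902 × 100 = 33.91%

33.91%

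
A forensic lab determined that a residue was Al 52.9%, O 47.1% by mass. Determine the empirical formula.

Assume 100 g: 52.9 g Al, 47.1 g O.
n(Al) = 52.9/26.98 = 1.961, n(O) = 47.1/16.00 = 2.944
Divide by the smallest (1.961 mol Al): Al 1.000, O 1.501
Multiply by 2: Al 2.00, O 3.00 → Al2O3

Al2O3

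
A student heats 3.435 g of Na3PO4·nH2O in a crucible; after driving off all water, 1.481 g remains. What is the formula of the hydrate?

Mass of water lost = 3.435 − 1.481 = 1.954 g → 1.954 / 18.02 = 0.1084 mol H2O
Molar mass of Na3PO4 = 163.94 g/mol → mol Na3PO4 = 1.481 / 163.94 = 0.009034
n = 0.1084 / 0.009034 = 12.00 ≈ 12 → Na3PO4·12H2O

Na3PO4·12H2O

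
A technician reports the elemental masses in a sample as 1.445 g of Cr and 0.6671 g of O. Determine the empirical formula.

Cr2O3

Cr: 1.445 g ÷ 52.00 g/mol = 0.02779 mol
O: 0.6671 g ÷ 16.00 g/mol = 0.04169 mol
Ratios (÷ 0.02779): Cr 1.000, O 1.500
Scaling by 2: Cr 2.00, O 3.00 → Cr2O3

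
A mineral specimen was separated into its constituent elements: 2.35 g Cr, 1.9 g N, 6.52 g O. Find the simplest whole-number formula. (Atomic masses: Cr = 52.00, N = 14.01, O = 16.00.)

CrN3O9

Cr: 2.35 g ÷ 52.00 g/mol = 0.04519 mol
N: 1.9 g ÷ 14.01 g/mol = 0.1356 mol
O: 6.52 g ÷ 16.00 g/mol = 0.4075 mol
Ratios (÷ 0.04519): Cr 1.000, N 3.001, O 9.017
≈ 1:3:9 → CrN3O9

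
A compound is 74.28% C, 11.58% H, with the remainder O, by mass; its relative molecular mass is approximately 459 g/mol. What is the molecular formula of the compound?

Assume 100 g: 74.28 g C, 11.58 g H, 14.14 g O.
Moles — C: 74.28 / 12.01 = 6.185 mol; H: 11.58 / 1.008 = 11.49 mol; O: 14.14 / 16.00 = 0.8838 mol
Smallest is O at 0.8838 mol; normalising gives C 6.998, H 12.999, O 1.000
→ C7H13O
Empirical-formula mass = 113.17 g/mol
n = 459 / 113.17 = 4.06 ≈ 4
Molecular formula = (C7H13O)×4 = C28H52O4

C28H52O4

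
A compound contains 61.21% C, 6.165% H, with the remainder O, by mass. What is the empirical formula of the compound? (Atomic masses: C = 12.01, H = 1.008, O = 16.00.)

C5H6O2

Assume 100 g: 61.21 g C, 6.165 g H, 32.625 g O.
Moles — C: 61.21 / 12.01 = 5.097 mol; H: 6.165 / 1.008 = 6.116 mol; O: 32.625 / 16.00 = 2.039 mol
Divide by the smallest (2.039 mol O): C 2.499, H 2.999, O 1.000
Scaling by 2: C 5.00, H 6.00, O 2.00 → C5H6O2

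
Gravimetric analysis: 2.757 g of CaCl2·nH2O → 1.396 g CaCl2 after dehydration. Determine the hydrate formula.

Mass of water lost = 2.757 − 1.396 = 1.361 g → 1.361 / 18.02 = 0.07553 mol H2O
Molar mass of CaCl2 = 110.98 g/mol → mol CaCl2 = 1.396 / 110.98 = 0.01258
n = 0.07553 / 0.01258 = 6.00 ≈ 6 → CaCl2·6H2O

CaCl2·6H2O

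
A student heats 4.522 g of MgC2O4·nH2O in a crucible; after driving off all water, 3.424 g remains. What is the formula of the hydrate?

Mass of water lost = 4.522 − 3.424 = 1.098 g → 1.098 / 18.02 = 0.06093 mol H2O
Molar mass of MgC2O4 = 112.33 g/mol → mol MgC2O4 = 3.424 / 112.33 = 0.03048
n = 0.06093 / 0.03048 = 2.00 ≈ 2 → MgC2O4·2H2O

MgC2O4·2H2O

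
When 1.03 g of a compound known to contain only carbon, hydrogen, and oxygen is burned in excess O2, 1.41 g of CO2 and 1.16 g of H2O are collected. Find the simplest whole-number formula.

CH4O

mol C = 1.41 / 44.01 = 0.03204; mass C = 0.03204 × 12.01 = 0.3848 g
mol H = 2 × (1.16 / 18.02) = 0.1287; mass H = 0.1287 × 1.008 = 0.1298 g
mass O = 1.03 − (0.5146) = 0.5154 g → mol O = 0.03222
Smallest is C at 0.03204 mol; normalising gives C 1.000, H 4.019, O 1.006
≈ 1:4:1 → CH4O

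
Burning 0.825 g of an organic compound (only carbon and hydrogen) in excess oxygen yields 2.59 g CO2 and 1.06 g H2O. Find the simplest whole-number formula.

CH2

mol C = 2.59 / 44.01 = 0.05885; mass C = 0.05885 × 12.01 = 0.7068 g
mol H = 2 × (1.06 / 18.02) = 0.1176; mass H = 0.1176 × 1.008 = 0.1186 g
Ratios (÷ 0.05885): C 1.000, H 1.999
Ratio ≈ 1:2, so the empirical formula is CH2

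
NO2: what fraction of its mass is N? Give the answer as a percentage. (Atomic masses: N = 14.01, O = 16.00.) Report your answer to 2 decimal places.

Molar mass = 1(14.01) + 2(16.00) = 46.010 g/mol
Mass of N per mole = 1 × 14.01 = 14.010 g
% N = 14.010 / 46.010 × 100 = 30.45%

30.45%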